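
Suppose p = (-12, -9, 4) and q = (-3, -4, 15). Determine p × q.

i: (-9)·15 - 4·(-4) = -135 - (-16) = -119
j: 4·(-3) - (-12)·15 = -12 - (-180) = 168
k: (-12)·(-4) - (-9)·(-3) = 48 - 27 = 21
p × q = (-119, 168, 21)

(-119, 168, 21)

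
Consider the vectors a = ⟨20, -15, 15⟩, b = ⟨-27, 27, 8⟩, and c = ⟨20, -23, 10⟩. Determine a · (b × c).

b × c:
i: 27·10 - 8·(-23) = 270 - (-184) = 454
j: 8·20 - (-27)·10 = 160 - (-270) = 430
k: (-27)·(-23) - 27·20 = 621 - 540 = 81
b × c = (454, 430, 81)
a · (b × c) = 20·454 + (-15)·430 + 15·81 = 9080 - 6450 + 1215 = 3845

3845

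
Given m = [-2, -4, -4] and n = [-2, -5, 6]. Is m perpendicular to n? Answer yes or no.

m · n = (-2)·(-2) + (-4)·(-5) + (-4)·6 = 4 + 20 - 24 = 0
Zero, so the vectors are orthogonal.

yes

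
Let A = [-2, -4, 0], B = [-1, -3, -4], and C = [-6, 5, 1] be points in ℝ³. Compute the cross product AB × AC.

AB = (1, 1, -4)
AC = (-4, 9, 1)
i: 1·1 - (-4)·9 = 1 - (-36) = 37
j: (-4)·(-4) - 1·1 = 16 - 1 = 15
k: 1·9 - 1·(-4) = 9 - (-4) = 13
AB × AC = (37, 15, 13)

(37, 15, 13)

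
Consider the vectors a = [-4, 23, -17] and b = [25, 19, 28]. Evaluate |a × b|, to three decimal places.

i: 23·28 - (-17)·19 = 644 - (-323) = 967
j: (-17)·25 - (-4)·28 = -425 - (-112) = -313
k: (-4)·19 - 23·25 = -76 - 575 = -651
a × b = (967, -313, -651)
|a × b| = √(967² + (-313)² + (-651)²) = √1456859 ≈ 1207.0041

1207.004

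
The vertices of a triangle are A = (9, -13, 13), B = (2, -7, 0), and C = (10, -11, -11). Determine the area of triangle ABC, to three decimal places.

AB = (-7, 6, -13),  AC = (1, 2, -24)
i: 6·(-24) - (-13)·2 = -144 - (-26) = -118
j: (-13)·1 - (-7)·(-24) = -13 - 168 = -181
k: (-7)·2 - 6·1 = -14 - 6 = -20
AB × AC = (-118, -181, -20)
|AB × AC| = √47085 ≈ 216.9908
area = ½ · 216.9908 ≈ 108.495

108.495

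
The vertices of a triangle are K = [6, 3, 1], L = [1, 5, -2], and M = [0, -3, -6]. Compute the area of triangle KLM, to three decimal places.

27.735

KL = (-5, 2, -3),  KM = (-6, -6, -7)
i: 2·(-7) - (-3)·(-6) = -14 - 18 = -32
j: (-3)·(-6) - (-5)·(-7) = 18 - 35 = -17
k: (-5)·(-6) - 2·(-6) = 30 - (-12) = 42
KL × KM = (-32, -17, 42)
|KL × KM| = √3077 ≈ 55.4707
area = ½ · 55.4707 ≈ 27.735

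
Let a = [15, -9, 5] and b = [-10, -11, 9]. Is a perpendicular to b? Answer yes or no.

a · b = 15·(-10) + (-9)·(-11) + 5·9 = -150 + 99 + 45 = -6
Nonzero, so the vectors are not orthogonal.

no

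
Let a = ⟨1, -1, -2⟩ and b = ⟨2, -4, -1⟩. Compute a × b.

i: (-1)·(-1) - (-2)·(-4) = 1 - 8 = -7
j: (-2)·2 - 1·(-1) = -4 - (-1) = -3
k: 1·(-4) - (-1)·2 = -4 - (-2) = -2
a × b = (-7, -3, -2)

(-7, -3, -2)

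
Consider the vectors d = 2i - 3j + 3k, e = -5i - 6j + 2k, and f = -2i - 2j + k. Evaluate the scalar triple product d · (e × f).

-13

e × f:
i: (-6)·1 - 2·(-2) = -6 - (-4) = -2
j: 2·(-2) - (-5)·1 = -4 - (-5) = 1
k: (-5)·(-2) - (-6)·(-2) = 10 - 12 = -2
e × f = (-2, 1, -2)
d · (e × f) = 2·(-2) + (-3)·1 + 3·(-2) = -4 - 3 - 6 = -13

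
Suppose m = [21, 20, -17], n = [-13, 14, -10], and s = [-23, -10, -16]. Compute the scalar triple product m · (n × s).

-14048

n × s:
i: 14·(-16) - (-10)·(-10) = -224 - 100 = -324
j: (-10)·(-23) - (-13)·(-16) = 230 - 208 = 22
k: (-13)·(-10) - 14·(-23) = 130 - (-322) = 452
n × s = (-324, 22, 452)
m · (n × s) = 21·(-324) + 20·22 + (-17)·452 = -6804 + 440 - 7684 = -14048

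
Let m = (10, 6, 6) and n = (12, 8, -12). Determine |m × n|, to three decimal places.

i: 6·(-12) - 6·8 = -72 - 48 = -120
j: 6·12 - 10·(-12) = 72 - (-120) = 192
k: 10·8 - 6·12 = 80 - 72 = 8
m × n = (-120, 192, 8)
|m × n| = √((-120)² + 192² + 8²) = √51328 ≈ 226.5568

226.557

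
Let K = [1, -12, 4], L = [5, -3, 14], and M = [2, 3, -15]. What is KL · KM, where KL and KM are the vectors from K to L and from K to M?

-51

KL = L − K = (4, 9, 10)
KM = M − K = (1, 15, -19)
KL · KM = 4·1 + 9·15 + 10·(-19) = 4 + 135 - 190 = -51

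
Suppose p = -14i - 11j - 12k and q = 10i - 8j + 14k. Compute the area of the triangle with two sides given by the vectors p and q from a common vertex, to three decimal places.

171.435

i: (-11)·14 - (-12)·(-8) = -154 - 96 = -250
j: (-12)·10 - (-14)·14 = -120 - (-196) = 76
k: (-14)·(-8) - (-11)·10 = 112 - (-110) = 222
p × q = (-250, 76, 222)
|p × q| = √((-250)² + 76² + 222²) = √117560 ≈ 342.8702
area = ½ · 342.8702 ≈ 171.435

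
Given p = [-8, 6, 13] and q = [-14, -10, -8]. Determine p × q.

(82, -246, 164)

i: 6·(-8) - 13·(-10) = -48 - (-130) = 82
j: 13·(-14) - (-8)·(-8) = -182 - 64 = -246
k: (-8)·(-10) - 6·(-14) = 80 - (-84) = 164
p × q = (82, -246, 164)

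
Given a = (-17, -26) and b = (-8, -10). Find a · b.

a · b = (-17)·(-8) + (-26)·(-10) = 136 + 260 = 396

396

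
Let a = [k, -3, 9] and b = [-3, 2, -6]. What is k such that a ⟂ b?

a · b = k·(-3) + (-3)·2 + 9·(-6) = -60 - 3k
Set equal to 0: -3k = 60, so k = -20.

-20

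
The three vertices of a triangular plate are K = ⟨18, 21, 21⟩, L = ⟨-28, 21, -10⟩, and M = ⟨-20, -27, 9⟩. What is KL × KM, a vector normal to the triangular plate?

KL = (-46, 0, -31)
KM = (-38, -48, -12)
i: 0·(-12) - (-31)·(-48) = 0 - 1488 = -1488
j: (-31)·(-38) - (-46)·(-12) = 1178 - 552 = 626
k: (-46)·(-48) - 0·(-38) = 2208 - 0 = 2208
KL × KM = (-1488, 626, 2208)

(-1488, 626, 2208)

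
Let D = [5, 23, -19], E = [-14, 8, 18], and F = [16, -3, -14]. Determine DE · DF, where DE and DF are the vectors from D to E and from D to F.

366

DE = E − D = (-19, -15, 37)
DF = F − D = (11, -26, 5)
DE · DF = (-19)·11 + (-15)·(-26) + 37·5 = -209 + 390 + 185 = 366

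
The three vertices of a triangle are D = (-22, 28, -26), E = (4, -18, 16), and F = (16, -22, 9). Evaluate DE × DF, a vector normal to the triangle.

(490, 686, 448)

DE = (26, -46, 42)
DF = (38, -50, 35)
i: (-46)·35 - 42·(-50) = -1610 - (-2100) = 490
j: 42·38 - 26·35 = 1596 - 910 = 686
k: 26·(-50) - (-46)·38 = -1300 - (-1748) = 448
DE × DF = (490, 686, 448)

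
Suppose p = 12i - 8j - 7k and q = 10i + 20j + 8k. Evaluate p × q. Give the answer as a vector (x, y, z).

i: (-8)·8 - (-7)·20 = -64 - (-140) = 76
j: (-7)·10 - 12·8 = -70 - 96 = -166
k: 12·20 - (-8)·10 = 240 - (-80) = 320
p × q = (76, -166, 320)

(76, -166, 320)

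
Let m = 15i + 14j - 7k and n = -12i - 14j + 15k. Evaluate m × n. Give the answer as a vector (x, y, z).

i: 14·15 - (-7)·(-14) = 210 - 98 = 112
j: (-7)·(-12) - 15·15 = 84 - 225 = -141
k: 15·(-14) - 14·(-12) = -210 - (-168) = -42
m × n = (112, -141, -42)

(112, -141, -42)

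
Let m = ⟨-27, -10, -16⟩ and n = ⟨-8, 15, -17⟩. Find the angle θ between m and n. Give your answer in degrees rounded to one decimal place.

64.7

m · n = (-27)·(-8) + (-10)·15 + (-16)·(-17) = 216 - 150 + 272 = 338
|m|² = 729 + 100 + 256 = 1085,  |m| = √1085 ≈ 32.939338
|n|² = 64 + 225 + 289 = 578,  |n| = √578 ≈ 24.041631
cos θ = 338 / (32.939338 · 24.041631) ≈ 0.42681
θ = arccos(0.42681) ≈ 64.7°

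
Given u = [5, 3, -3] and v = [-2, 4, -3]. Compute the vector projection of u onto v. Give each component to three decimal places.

(-0.759, 1.517, -1.138)

u · v = 5·(-2) + 3·4 + (-3)·(-3) = -10 + 12 + 9 = 11
|v|² = 4 + 16 + 9 = 29
proj_v u = (11/29) · (-2, 4, -3) ≈ (-0.759, 1.517, -1.138)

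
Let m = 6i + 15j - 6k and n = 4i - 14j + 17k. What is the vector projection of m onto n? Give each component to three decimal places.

(-2.299, 8.048, -9.772)

m · n = 6·4 + 15·(-14) + (-6)·17 = 24 - 210 - 102 = -288
|n|² = 16 + 196 + 289 = 501
proj_n m = (-288/501) · (4, -14, 17) ≈ (-2.299, 8.048, -9.772)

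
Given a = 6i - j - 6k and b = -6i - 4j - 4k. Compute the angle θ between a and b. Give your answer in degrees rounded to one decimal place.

96.5

a · b = 6·(-6) + (-1)·(-4) + (-6)·(-4) = -36 + 4 + 24 = -8
|a|² = 36 + 1 + 36 = 73,  |a| = √73 ≈ 8.544004
|b|² = 36 + 16 + 16 = 68,  |b| = √68 ≈ 8.246211
cos θ = -8 / (8.544004 · 8.246211) ≈ -0.11355
θ = arccos(-0.11355) ≈ 96.5°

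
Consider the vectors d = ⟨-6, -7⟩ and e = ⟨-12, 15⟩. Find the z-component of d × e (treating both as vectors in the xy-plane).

(-6)·15 - (-7)·(-12) = -90 - 84 = -174

-174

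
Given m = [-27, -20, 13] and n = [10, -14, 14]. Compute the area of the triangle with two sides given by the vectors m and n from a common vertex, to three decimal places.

i: (-20)·14 - 13·(-14) = -280 - (-182) = -98
j: 13·10 - (-27)·14 = 130 - (-378) = 508
k: (-27)·(-14) - (-20)·10 = 378 - (-200) = 578
m × n = (-98, 508, 578)
|m × n| = √((-98)² + 508² + 578²) = √601752 ≈ 775.7268
area = ½ · 775.7268 ≈ 387.863

387.863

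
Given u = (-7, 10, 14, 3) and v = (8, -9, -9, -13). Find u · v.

u · v = (-7)·8 + 10·(-9) + 14·(-9) + 3·(-13) = -56 - 90 - 126 - 39 = -311

-311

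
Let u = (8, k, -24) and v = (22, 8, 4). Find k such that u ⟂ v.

u · v = 8·22 + k·8 + (-24)·4 = 80 + 8k
Set equal to 0: 8k = -80, so k = -10.

-10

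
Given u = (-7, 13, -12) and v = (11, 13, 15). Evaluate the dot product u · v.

u · v = (-7)·11 + 13·13 + (-12)·15 = -77 + 169 - 180 = -88

-88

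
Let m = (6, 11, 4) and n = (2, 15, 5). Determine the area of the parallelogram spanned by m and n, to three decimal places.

71.645

i: 11·5 - 4·15 = 55 - 60 = -5
j: 4·2 - 6·5 = 8 - 30 = -22
k: 6·15 - 11·2 = 90 - 22 = 68
m × n = (-5, -22, 68)
|m × n| = √((-5)² + (-22)² + 68²) = √5133 ≈ 71.6450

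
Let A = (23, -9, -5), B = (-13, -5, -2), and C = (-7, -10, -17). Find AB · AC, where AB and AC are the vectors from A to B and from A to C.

AB = B − A = (-36, 4, 3)
AC = C − A = (-30, -1, -12)
AB · AC = (-36)·(-30) + 4·(-1) + 3·(-12) = 1080 - 4 - 36 = 1040

1040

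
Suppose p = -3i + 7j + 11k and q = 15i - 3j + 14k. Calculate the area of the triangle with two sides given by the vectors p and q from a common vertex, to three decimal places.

i: 7·14 - 11·(-3) = 98 - (-33) = 131
j: 11·15 - (-3)·14 = 165 - (-42) = 207
k: (-3)·(-3) - 7·15 = 9 - 105 = -96
p × q = (131, 207, -96)
|p × q| = √(131² + 207² + (-96)²) = √69226 ≈ 263.1083
area = ½ · 263.1083 ≈ 131.554

131.554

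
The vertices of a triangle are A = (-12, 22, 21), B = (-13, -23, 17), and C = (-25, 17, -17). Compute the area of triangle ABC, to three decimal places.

893.406

AB = (-1, -45, -4),  AC = (-13, -5, -38)
i: (-45)·(-38) - (-4)·(-5) = 1710 - 20 = 1690
j: (-4)·(-13) - (-1)·(-38) = 52 - 38 = 14
k: (-1)·(-5) - (-45)·(-13) = 5 - 585 = -580
AB × AC = (1690, 14, -580)
|AB × AC| = √3192696 ≈ 1786.8117
area = ½ · 1786.8117 ≈ 893.406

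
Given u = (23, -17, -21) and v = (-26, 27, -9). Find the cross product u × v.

i: (-17)·(-9) - (-21)·27 = 153 - (-567) = 720
j: (-21)·(-26) - 23·(-9) = 546 - (-207) = 753
k: 23·27 - (-17)·(-26) = 621 - 442 = 179
u × v = (720, 753, 179)

(720, 753, 179)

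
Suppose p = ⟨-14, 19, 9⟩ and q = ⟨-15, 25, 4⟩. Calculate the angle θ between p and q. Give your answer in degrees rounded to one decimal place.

p · q = (-14)·(-15) + 19·25 + 9·4 = 210 + 475 + 36 = 721
|p|² = 196 + 361 + 81 = 638,  |p| = √638 ≈ 25.258662
|q|² = 225 + 625 + 16 = 866,  |q| = √866 ≈ 29.427878
cos θ = 721 / (25.258662 · 29.427878) ≈ 0.96999
θ = arccos(0.96999) ≈ 14.1°

14.1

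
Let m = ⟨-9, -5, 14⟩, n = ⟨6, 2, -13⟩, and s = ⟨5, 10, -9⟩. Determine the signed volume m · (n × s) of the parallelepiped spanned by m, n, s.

n × s:
i: 2·(-9) - (-13)·10 = -18 - (-130) = 112
j: (-13)·5 - 6·(-9) = -65 - (-54) = -11
k: 6·10 - 2·5 = 60 - 10 = 50
n × s = (112, -11, 50)
m · (n × s) = (-9)·112 + (-5)·(-11) + 14·50 = -1008 + 55 + 700 = -253

-253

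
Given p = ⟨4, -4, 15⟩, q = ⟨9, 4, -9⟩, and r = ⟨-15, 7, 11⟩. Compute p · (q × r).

2129

q × r:
i: 4·11 - (-9)·7 = 44 - (-63) = 107
j: (-9)·(-15) - 9·11 = 135 - 99 = 36
k: 9·7 - 4·(-15) = 63 - (-60) = 123
q × r = (107, 36, 123)
p · (q × r) = 4·107 + (-4)·36 + 15·123 = 428 - 144 + 1845 = 2129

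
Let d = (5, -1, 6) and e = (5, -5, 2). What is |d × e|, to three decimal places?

39.799

i: (-1)·2 - 6·(-5) = -2 - (-30) = 28
j: 6·5 - 5·2 = 30 - 10 = 20
k: 5·(-5) - (-1)·5 = -25 - (-5) = -20
d × e = (28, 20, -20)
|d × e| = √(28² + 20² + (-20)²) = √1584 ≈ 39.7995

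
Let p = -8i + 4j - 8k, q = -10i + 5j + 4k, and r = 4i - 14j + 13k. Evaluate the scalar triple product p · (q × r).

q × r:
i: 5·13 - 4·(-14) = 65 - (-56) = 121
j: 4·4 - (-10)·13 = 16 - (-130) = 146
k: (-10)·(-14) - 5·4 = 140 - 20 = 120
q × r = (121, 146, 120)
p · (q × r) = (-8)·121 + 4·146 + (-8)·120 = -968 + 584 - 960 = -1344

-1344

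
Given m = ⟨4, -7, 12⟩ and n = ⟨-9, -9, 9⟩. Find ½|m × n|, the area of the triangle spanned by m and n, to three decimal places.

i: (-7)·9 - 12·(-9) = -63 - (-108) = 45
j: 12·(-9) - 4·9 = -108 - 36 = -144
k: 4·(-9) - (-7)·(-9) = -36 - 63 = -99
m × n = (45, -144, -99)
|m × n| = √(45² + (-144)² + (-99)²) = √32562 ≈ 180.4494
area = ½ · 180.4494 ≈ 90.225

90.225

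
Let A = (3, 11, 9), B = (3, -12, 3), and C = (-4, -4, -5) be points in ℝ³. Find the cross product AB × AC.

(232, 42, -161)

AB = (0, -23, -6)
AC = (-7, -15, -14)
i: (-23)·(-14) - (-6)·(-15) = 322 - 90 = 232
j: (-6)·(-7) - 0·(-14) = 42 - 0 = 42
k: 0·(-15) - (-23)·(-7) = 0 - 161 = -161
AB × AC = (232, 42, -161)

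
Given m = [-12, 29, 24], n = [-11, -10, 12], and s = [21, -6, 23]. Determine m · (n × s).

23165

n × s:
i: (-10)·23 - 12·(-6) = -230 - (-72) = -158
j: 12·21 - (-11)·23 = 252 - (-253) = 505
k: (-11)·(-6) - (-10)·21 = 66 - (-210) = 276
n × s = (-158, 505, 276)
m · (n × s) = (-12)·(-158) + 29·505 + 24·276 = 1896 + 14645 + 6624 = 23165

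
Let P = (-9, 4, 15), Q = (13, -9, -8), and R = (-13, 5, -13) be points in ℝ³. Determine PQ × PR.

PQ = (22, -13, -23)
PR = (-4, 1, -28)
i: (-13)·(-28) - (-23)·1 = 364 - (-23) = 387
j: (-23)·(-4) - 22·(-28) = 92 - (-616) = 708
k: 22·1 - (-13)·(-4) = 22 - 52 = -30
PQ × PR = (387, 708, -30)

(387, 708, -30)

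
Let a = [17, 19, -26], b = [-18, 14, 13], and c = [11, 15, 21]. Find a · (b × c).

b × c:
i: 14·21 - 13·15 = 294 - 195 = 99
j: 13·11 - (-18)·21 = 143 - (-378) = 521
k: (-18)·15 - 14·11 = -270 - 154 = -424
b × c = (99, 521, -424)
a · (b × c) = 17·99 + 19·521 + (-26)·(-424) = 1683 + 9899 + 11024 = 22606

22606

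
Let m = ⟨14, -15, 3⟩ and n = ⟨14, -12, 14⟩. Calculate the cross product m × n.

(-174, -154, 42)

i: (-15)·14 - 3·(-12) = -210 - (-36) = -174
j: 3·14 - 14·14 = 42 - 196 = -154
k: 14·(-12) - (-15)·14 = -168 - (-210) = 42
m × n = (-174, -154, 42)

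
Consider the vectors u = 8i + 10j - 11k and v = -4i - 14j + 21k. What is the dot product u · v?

-403

u · v = 8·(-4) + 10·(-14) + (-11)·21 = -32 - 140 - 231 = -403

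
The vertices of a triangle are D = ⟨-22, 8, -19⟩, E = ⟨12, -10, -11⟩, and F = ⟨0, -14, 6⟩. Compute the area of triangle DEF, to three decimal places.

DE = (34, -18, 8),  DF = (22, -22, 25)
i: (-18)·25 - 8·(-22) = -450 - (-176) = -274
j: 8·22 - 34·25 = 176 - 850 = -674
k: 34·(-22) - (-18)·22 = -748 - (-396) = -352
DE × DF = (-274, -674, -352)
|DE × DF| = √653256 ≈ 808.2425
area = ½ · 808.2425 ≈ 404.121

404.121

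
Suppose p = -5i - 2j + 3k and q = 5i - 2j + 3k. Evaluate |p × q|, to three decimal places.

i: (-2)·3 - 3·(-2) = -6 - (-6) = 0
j: 3·5 - (-5)·3 = 15 - (-15) = 30
k: (-5)·(-2) - (-2)·5 = 10 - (-10) = 20
p × q = (0, 30, 20)
|p × q| = √(0² + 30² + 20²) = √1300 ≈ 36.0555

36.056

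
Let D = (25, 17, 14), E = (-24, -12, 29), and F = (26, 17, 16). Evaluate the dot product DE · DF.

DE = E − D = (-49, -29, 15)
DF = F − D = (1, 0, 2)
DE · DF = (-49)·1 + (-29)·0 + 15·2 = -49 + 0 + 30 = -19

-19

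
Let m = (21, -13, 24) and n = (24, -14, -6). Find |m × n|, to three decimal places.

815.183

i: (-13)·(-6) - 24·(-14) = 78 - (-336) = 414
j: 24·24 - 21·(-6) = 576 - (-126) = 702
k: 21·(-14) - (-13)·24 = -294 - (-312) = 18
m × n = (414, 702, 18)
|m × n| = √(414² + 702² + 18²) = √664524 ≈ 815.1834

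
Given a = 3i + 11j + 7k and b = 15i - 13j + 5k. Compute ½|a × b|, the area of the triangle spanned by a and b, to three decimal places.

133.259

i: 11·5 - 7·(-13) = 55 - (-91) = 146
j: 7·15 - 3·5 = 105 - 15 = 90
k: 3·(-13) - 11·15 = -39 - 165 = -204
a × b = (146, 90, -204)
|a × b| = √(146² + 90² + (-204)²) = √71032 ≈ 266.5183
area = ½ · 266.5183 ≈ 133.259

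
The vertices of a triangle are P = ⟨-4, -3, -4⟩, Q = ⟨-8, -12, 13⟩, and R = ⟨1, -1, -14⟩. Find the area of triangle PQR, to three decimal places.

PQ = (-4, -9, 17),  PR = (5, 2, -10)
i: (-9)·(-10) - 17·2 = 90 - 34 = 56
j: 17·5 - (-4)·(-10) = 85 - 40 = 45
k: (-4)·2 - (-9)·5 = -8 - (-45) = 37
PQ × PR = (56, 45, 37)
|PQ × PR| = √6530 ≈ 80.8084
area = ½ · 80.8084 ≈ 40.404

40.404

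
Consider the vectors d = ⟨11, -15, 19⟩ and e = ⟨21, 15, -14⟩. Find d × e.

i: (-15)·(-14) - 19·15 = 210 - 285 = -75
j: 19·21 - 11·(-14) = 399 - (-154) = 553
k: 11·15 - (-15)·21 = 165 - (-315) = 480
d × e = (-75, 553, 480)

(-75, 553, 480)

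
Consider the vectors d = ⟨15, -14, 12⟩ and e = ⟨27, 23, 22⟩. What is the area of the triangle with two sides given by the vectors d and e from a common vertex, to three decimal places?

i: (-14)·22 - 12·23 = -308 - 276 = -584
j: 12·27 - 15·22 = 324 - 330 = -6
k: 15·23 - (-14)·27 = 345 - (-378) = 723
d × e = (-584, -6, 723)
|d × e| = √((-584)² + (-6)² + 723²) = √863821 ≈ 929.4197
area = ½ · 929.4197 ≈ 464.710

464.710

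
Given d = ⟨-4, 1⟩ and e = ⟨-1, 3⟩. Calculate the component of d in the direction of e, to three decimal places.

2.214

d · e = (-4)·(-1) + 1·3 = 4 + 3 = 7
|e| = √(1 + 9) = √10 ≈ 3.1623
comp_e d = 7 / √10 ≈ 2.214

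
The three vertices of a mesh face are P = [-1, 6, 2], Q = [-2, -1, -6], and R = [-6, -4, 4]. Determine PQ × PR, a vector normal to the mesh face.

(-94, 42, -25)

PQ = (-1, -7, -8)
PR = (-5, -10, 2)
i: (-7)·2 - (-8)·(-10) = -14 - 80 = -94
j: (-8)·(-5) - (-1)·2 = 40 - (-2) = 42
k: (-1)·(-10) - (-7)·(-5) = 10 - 35 = -25
PQ × PR = (-94, 42, -25)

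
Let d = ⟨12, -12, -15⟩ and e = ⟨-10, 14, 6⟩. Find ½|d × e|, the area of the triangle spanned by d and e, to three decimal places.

i: (-12)·6 - (-15)·14 = -72 - (-210) = 138
j: (-15)·(-10) - 12·6 = 150 - 72 = 78
k: 12·14 - (-12)·(-10) = 168 - 120 = 48
d × e = (138, 78, 48)
|d × e| = √(138² + 78² + 48²) = √27432 ≈ 165.6261
area = ½ · 165.6261 ≈ 82.813

82.813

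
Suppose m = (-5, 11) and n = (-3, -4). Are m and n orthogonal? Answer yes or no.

m · n = (-5)·(-3) + 11·(-4) = 15 - 44 = -29
Nonzero, so the vectors are not orthogonal.

no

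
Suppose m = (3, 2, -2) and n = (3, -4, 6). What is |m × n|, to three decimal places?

i: 2·6 - (-2)·(-4) = 12 - 8 = 4
j: (-2)·3 - 3·6 = -6 - 18 = -24
k: 3·(-4) - 2·3 = -12 - 6 = -18
m × n = (4, -24, -18)
|m × n| = √(4² + (-24)² + (-18)²) = √916 ≈ 30.2655

30.265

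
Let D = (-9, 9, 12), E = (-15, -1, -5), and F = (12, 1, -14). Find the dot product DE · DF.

396

DE = E − D = (-6, -10, -17)
DF = F − D = (21, -8, -26)
DE · DF = (-6)·21 + (-10)·(-8) + (-17)·(-26) = -126 + 80 + 442 = 396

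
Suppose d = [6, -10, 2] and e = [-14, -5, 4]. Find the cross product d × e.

(-30, -52, -170)

i: (-10)·4 - 2·(-5) = -40 - (-10) = -30
j: 2·(-14) - 6·4 = -28 - 24 = -52
k: 6·(-5) - (-10)·(-14) = -30 - 140 = -170
d × e = (-30, -52, -170)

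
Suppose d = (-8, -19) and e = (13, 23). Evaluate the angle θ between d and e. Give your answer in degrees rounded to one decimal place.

d · e = (-8)·13 + (-19)·23 = -104 - 437 = -541
|d|² = 64 + 361 = 425,  |d| = √425 ≈ 20.615528
|e|² = 169 + 529 = 698,  |e| = √698 ≈ 26.419690
cos θ = -541 / (20.615528 · 26.419690) ≈ -0.99329
θ = arccos(-0.99329) ≈ 173.4°

173.4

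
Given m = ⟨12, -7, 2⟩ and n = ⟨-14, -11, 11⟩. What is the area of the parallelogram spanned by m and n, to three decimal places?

285.526

i: (-7)·11 - 2·(-11) = -77 - (-22) = -55
j: 2·(-14) - 12·11 = -28 - 132 = -160
k: 12·(-11) - (-7)·(-14) = -132 - 98 = -230
m × n = (-55, -160, -230)
|m × n| = √((-55)² + (-160)² + (-230)²) = √81525 ≈ 285.5258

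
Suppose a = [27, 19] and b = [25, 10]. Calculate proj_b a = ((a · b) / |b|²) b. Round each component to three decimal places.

a · b = 27·25 + 19·10 = 675 + 190 = 865
|b|² = 625 + 100 = 725
proj_b a = (865/725) · (25, 10) ≈ (29.828, 11.931)

(29.828, 11.931)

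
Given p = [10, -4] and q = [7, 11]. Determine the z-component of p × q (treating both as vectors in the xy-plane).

10·11 - (-4)·7 = 110 - (-28) = 138

138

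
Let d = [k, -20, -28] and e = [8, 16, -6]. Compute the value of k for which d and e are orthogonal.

d · e = k·8 + (-20)·16 + (-28)·(-6) = -152 + 8k
Set equal to 0: 8k = 152, so k = 19.

19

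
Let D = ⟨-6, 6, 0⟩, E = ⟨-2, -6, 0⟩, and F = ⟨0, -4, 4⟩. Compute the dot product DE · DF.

DE = E − D = (4, -12, 0)
DF = F − D = (6, -10, 4)
DE · DF = 4·6 + (-12)·(-10) + 0·4 = 24 + 120 + 0 = 144

144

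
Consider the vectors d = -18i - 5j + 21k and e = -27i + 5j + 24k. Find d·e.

d · e = (-18)·(-27) + (-5)·5 + 21·24 = 486 - 25 + 504 = 965

965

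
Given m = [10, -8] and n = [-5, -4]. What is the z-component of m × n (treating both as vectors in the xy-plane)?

10·(-4) - (-8)·(-5) = -40 - 40 = -80

-80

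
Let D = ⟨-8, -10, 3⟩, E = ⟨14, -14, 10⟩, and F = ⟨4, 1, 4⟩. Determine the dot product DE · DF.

DE = E − D = (22, -4, 7)
DF = F − D = (12, 11, 1)
DE · DF = 22·12 + (-4)·11 + 7·1 = 264 - 44 + 7 = 227

227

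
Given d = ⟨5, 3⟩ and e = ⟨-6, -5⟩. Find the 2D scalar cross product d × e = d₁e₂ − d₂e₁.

-7

5·(-5) - 3·(-6) = -25 - (-18) = -7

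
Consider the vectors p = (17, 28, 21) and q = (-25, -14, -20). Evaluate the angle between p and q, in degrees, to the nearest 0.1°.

155.5

p · q = 17·(-25) + 28·(-14) + 21·(-20) = -425 - 392 - 420 = -1237
|p|² = 289 + 784 + 441 = 1514,  |p| = √1514 ≈ 38.910153
|q|² = 625 + 196 + 400 = 1221,  |q| = √1221 ≈ 34.942810
cos θ = -1237 / (38.910153 · 34.942810) ≈ -0.90981
θ = arccos(-0.90981) ≈ 155.5°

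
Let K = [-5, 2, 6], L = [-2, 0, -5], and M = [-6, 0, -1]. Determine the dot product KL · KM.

78

KL = L − K = (3, -2, -11)
KM = M − K = (-1, -2, -7)
KL · KM = 3·(-1) + (-2)·(-2) + (-11)·(-7) = -3 + 4 + 77 = 78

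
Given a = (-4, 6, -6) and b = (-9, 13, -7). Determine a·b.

156

a · b = (-4)·(-9) + 6·13 + (-6)·(-7) = 36 + 78 + 42 = 156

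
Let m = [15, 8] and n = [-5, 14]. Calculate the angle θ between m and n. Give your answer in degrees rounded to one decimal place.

m · n = 15·(-5) + 8·14 = -75 + 112 = 37
|m|² = 225 + 64 = 289,  |m| = √289 ≈ 17.000000
|n|² = 25 + 196 = 221,  |n| = √221 ≈ 14.866069
cos θ = 37 / (17.000000 · 14.866069) ≈ 0.14641
θ = arccos(0.14641) ≈ 81.6°

81.6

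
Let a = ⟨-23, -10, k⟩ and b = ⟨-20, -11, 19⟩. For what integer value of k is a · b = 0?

a · b = (-23)·(-20) + (-10)·(-11) + k·19 = 570 + 19k
Set equal to 0: 19k = -570, so k = -30.

-30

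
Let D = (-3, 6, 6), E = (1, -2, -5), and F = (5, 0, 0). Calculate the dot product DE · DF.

146

DE = E − D = (4, -8, -11)
DF = F − D = (8, -6, -6)
DE · DF = 4·8 + (-8)·(-6) + (-11)·(-6) = 32 + 48 + 66 = 146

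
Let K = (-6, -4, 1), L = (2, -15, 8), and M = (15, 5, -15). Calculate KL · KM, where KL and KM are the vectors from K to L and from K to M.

-43

KL = L − K = (8, -11, 7)
KM = M − K = (21, 9, -16)
KL · KM = 8·21 + (-11)·9 + 7·(-16) = 168 - 99 - 112 = -43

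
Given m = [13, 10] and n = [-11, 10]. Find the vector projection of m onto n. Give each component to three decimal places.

(2.140, -1.946)

m · n = 13·(-11) + 10·10 = -143 + 100 = -43
|n|² = 121 + 100 = 221
proj_n m = (-43/221) · (-11, 10) ≈ (2.140, -1.946)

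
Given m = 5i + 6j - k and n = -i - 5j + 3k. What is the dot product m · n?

m · n = 5·(-1) + 6·(-5) + (-1)·3 = -5 - 30 - 3 = -38

-38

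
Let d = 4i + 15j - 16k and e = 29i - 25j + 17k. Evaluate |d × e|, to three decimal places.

768.293

i: 15·17 - (-16)·(-25) = 255 - 400 = -145
j: (-16)·29 - 4·17 = -464 - 68 = -532
k: 4·(-25) - 15·29 = -100 - 435 = -535
d × e = (-145, -532, -535)
|d × e| = √((-145)² + (-532)² + (-535)²) = √590274 ≈ 768.2929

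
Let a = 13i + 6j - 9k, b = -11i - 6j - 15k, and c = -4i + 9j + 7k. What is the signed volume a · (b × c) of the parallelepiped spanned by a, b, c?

b × c:
i: (-6)·7 - (-15)·9 = -42 - (-135) = 93
j: (-15)·(-4) - (-11)·7 = 60 - (-77) = 137
k: (-11)·9 - (-6)·(-4) = -99 - 24 = -123
b × c = (93, 137, -123)
a · (b × c) = 13·93 + 6·137 + (-9)·(-123) = 1209 + 822 + 1107 = 3138

3138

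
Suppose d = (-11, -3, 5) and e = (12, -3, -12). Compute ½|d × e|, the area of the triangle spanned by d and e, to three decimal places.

i: (-3)·(-12) - 5·(-3) = 36 - (-15) = 51
j: 5·12 - (-11)·(-12) = 60 - 132 = -72
k: (-11)·(-3) - (-3)·12 = 33 - (-36) = 69
d × e = (51, -72, 69)
|d × e| = √(51² + (-72)² + 69²) = √12546 ≈ 112.0089
area = ½ · 112.0089 ≈ 56.004

56.004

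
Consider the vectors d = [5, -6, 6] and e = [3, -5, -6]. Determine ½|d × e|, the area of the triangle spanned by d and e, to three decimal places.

40.954

i: (-6)·(-6) - 6·(-5) = 36 - (-30) = 66
j: 6·3 - 5·(-6) = 18 - (-30) = 48
k: 5·(-5) - (-6)·3 = -25 - (-18) = -7
d × e = (66, 48, -7)
|d × e| = √(66² + 48² + (-7)²) = √6709 ≈ 81.9085
area = ½ · 81.9085 ≈ 40.954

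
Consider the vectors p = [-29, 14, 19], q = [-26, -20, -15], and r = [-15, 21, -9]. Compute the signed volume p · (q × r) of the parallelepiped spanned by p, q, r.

-30555

q × r:
i: (-20)·(-9) - (-15)·21 = 180 - (-315) = 495
j: (-15)·(-15) - (-26)·(-9) = 225 - 234 = -9
k: (-26)·21 - (-20)·(-15) = -546 - 300 = -846
q × r = (495, -9, -846)
p · (q × r) = (-29)·495 + 14·(-9) + 19·(-846) = -14355 - 126 - 16074 = -30555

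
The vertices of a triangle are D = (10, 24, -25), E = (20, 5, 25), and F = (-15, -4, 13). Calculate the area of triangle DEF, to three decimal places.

DE = (10, -19, 50),  DF = (-25, -28, 38)
i: (-19)·38 - 50·(-28) = -722 - (-1400) = 678
j: 50·(-25) - 10·38 = -1250 - 380 = -1630
k: 10·(-28) - (-19)·(-25) = -280 - 475 = -755
DE × DF = (678, -1630, -755)
|DE × DF| = √3686609 ≈ 1920.0544
area = ½ · 1920.0544 ≈ 960.027

960.027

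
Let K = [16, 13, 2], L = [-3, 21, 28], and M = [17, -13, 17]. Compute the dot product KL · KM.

163

KL = L − K = (-19, 8, 26)
KM = M − K = (1, -26, 15)
KL · KM = (-19)·1 + 8·(-26) + 26·15 = -19 - 208 + 390 = 163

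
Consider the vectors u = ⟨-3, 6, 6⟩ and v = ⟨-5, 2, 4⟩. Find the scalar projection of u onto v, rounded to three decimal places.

7.603

u · v = (-3)·(-5) + 6·2 + 6·4 = 15 + 12 + 24 = 51
|v| = √(25 + 4 + 16) = √45 ≈ 6.7082
comp_v u = 51 / √45 ≈ 7.603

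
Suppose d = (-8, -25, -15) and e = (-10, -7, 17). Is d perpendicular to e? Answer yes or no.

d · e = (-8)·(-10) + (-25)·(-7) + (-15)·17 = 80 + 175 - 255 = 0
Zero, so the vectors are orthogonal.

yes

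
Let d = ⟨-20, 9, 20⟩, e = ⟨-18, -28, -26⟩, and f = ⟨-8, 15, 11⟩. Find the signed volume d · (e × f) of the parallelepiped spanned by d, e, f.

-7866

e × f:
i: (-28)·11 - (-26)·15 = -308 - (-390) = 82
j: (-26)·(-8) - (-18)·11 = 208 - (-198) = 406
k: (-18)·15 - (-28)·(-8) = -270 - 224 = -494
e × f = (82, 406, -494)
d · (e × f) = (-20)·82 + 9·406 + 20·(-494) = -1640 + 3654 - 9880 = -7866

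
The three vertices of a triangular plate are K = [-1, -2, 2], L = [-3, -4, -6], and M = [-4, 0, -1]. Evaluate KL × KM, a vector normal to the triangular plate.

(22, 18, -10)

KL = (-2, -2, -8)
KM = (-3, 2, -3)
i: (-2)·(-3) - (-8)·2 = 6 - (-16) = 22
j: (-8)·(-3) - (-2)·(-3) = 24 - 6 = 18
k: (-2)·2 - (-2)·(-3) = -4 - 6 = -10
KL × KM = (22, 18, -10)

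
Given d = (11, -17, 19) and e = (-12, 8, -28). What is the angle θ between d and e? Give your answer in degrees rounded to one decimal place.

156.2

d · e = 11·(-12) + (-17)·8 + 19·(-28) = -132 - 136 - 532 = -800
|d|² = 121 + 289 + 361 = 771,  |d| = √771 ≈ 27.766887
|e|² = 144 + 64 + 784 = 992,  |e| = √992 ≈ 31.496031
cos θ = -800 / (27.766887 · 31.496031) ≈ -0.91476
θ = arccos(-0.91476) ≈ 156.2°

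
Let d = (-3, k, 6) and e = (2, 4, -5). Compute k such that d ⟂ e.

d · e = (-3)·2 + k·4 + 6·(-5) = -36 + 4k
Set equal to 0: 4k = 36, so k = 9.

9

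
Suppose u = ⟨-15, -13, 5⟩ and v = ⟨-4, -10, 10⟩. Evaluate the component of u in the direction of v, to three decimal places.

16.330

u · v = (-15)·(-4) + (-13)·(-10) + 5·10 = 60 + 130 + 50 = 240
|v| = √(16 + 100 + 100) = √216 ≈ 14.6969
comp_v u = 240 / √216 ≈ 16.330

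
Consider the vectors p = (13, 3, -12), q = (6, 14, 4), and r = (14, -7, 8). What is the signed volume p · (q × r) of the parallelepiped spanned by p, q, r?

4700

q × r:
i: 14·8 - 4·(-7) = 112 - (-28) = 140
j: 4·14 - 6·8 = 56 - 48 = 8
k: 6·(-7) - 14·14 = -42 - 196 = -238
q × r = (140, 8, -238)
p · (q × r) = 13·140 + 3·8 + (-12)·(-238) = 1820 + 24 + 2856 = 4700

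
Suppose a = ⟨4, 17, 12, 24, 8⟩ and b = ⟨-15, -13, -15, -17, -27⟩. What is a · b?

-1085

a · b = 4·(-15) + 17·(-13) + 12·(-15) + 24·(-17) + 8·(-27) = -60 - 221 - 180 - 408 - 216 = -1085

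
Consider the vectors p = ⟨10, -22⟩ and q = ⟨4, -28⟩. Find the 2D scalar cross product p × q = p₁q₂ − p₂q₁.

-192

10·(-28) - (-22)·4 = -280 - (-88) = -192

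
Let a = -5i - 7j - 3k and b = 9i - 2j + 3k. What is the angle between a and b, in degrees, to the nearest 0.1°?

a · b = (-5)·9 + (-7)·(-2) + (-3)·3 = -45 + 14 - 9 = -40
|a|² = 25 + 49 + 9 = 83,  |a| = √83 ≈ 9.110434
|b|² = 81 + 4 + 9 = 94,  |b| = √94 ≈ 9.695360
cos θ = -40 / (9.110434 · 9.695360) ≈ -0.45285
θ = arccos(-0.45285) ≈ 116.9°

116.9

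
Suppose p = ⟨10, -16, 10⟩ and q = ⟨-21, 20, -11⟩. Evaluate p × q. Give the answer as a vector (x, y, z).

(-24, -100, -136)

i: (-16)·(-11) - 10·20 = 176 - 200 = -24
j: 10·(-21) - 10·(-11) = -210 - (-110) = -100
k: 10·20 - (-16)·(-21) = 200 - 336 = -136
p × q = (-24, -100, -136)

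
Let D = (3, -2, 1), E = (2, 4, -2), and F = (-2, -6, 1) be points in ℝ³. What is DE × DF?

(-12, 15, 34)

DE = (-1, 6, -3)
DF = (-5, -4, 0)
i: 6·0 - (-3)·(-4) = 0 - 12 = -12
j: (-3)·(-5) - (-1)·0 = 15 - 0 = 15
k: (-1)·(-4) - 6·(-5) = 4 - (-30) = 34
DE × DF = (-12, 15, 34)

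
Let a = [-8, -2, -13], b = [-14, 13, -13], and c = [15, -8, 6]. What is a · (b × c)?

b × c:
i: 13·6 - (-13)·(-8) = 78 - 104 = -26
j: (-13)·15 - (-14)·6 = -195 - (-84) = -111
k: (-14)·(-8) - 13·15 = 112 - 195 = -83
b × c = (-26, -111, -83)
a · (b × c) = (-8)·(-26) + (-2)·(-111) + (-13)·(-83) = 208 + 222 + 1079 = 1509

1509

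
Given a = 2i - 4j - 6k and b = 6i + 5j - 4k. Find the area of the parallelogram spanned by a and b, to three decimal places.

i: (-4)·(-4) - (-6)·5 = 16 - (-30) = 46
j: (-6)·6 - 2·(-4) = -36 - (-8) = -28
k: 2·5 - (-4)·6 = 10 - (-24) = 34
a × b = (46, -28, 34)
|a × b| = √(46² + (-28)² + 34²) = √4056 ≈ 63.6867

63.687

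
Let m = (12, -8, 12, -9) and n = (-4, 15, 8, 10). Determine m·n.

-162

m · n = 12·(-4) + (-8)·15 + 12·8 + (-9)·10 = -48 - 120 + 96 - 90 = -162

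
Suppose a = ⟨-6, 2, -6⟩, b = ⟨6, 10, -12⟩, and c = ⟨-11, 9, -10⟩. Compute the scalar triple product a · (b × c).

b × c:
i: 10·(-10) - (-12)·9 = -100 - (-108) = 8
j: (-12)·(-11) - 6·(-10) = 132 - (-60) = 192
k: 6·9 - 10·(-11) = 54 - (-110) = 164
b × c = (8, 192, 164)
a · (b × c) = (-6)·8 + 2·192 + (-6)·164 = -48 + 384 - 984 = -648

-648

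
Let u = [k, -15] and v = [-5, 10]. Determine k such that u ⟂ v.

-30

u · v = k·(-5) + (-15)·10 = -150 - 5k
Set equal to 0: -5k = 150, so k = -30.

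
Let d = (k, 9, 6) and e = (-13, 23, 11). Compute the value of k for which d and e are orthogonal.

d · e = k·(-13) + 9·23 + 6·11 = 273 - 13k
Set equal to 0: -13k = -273, so k = 21.

21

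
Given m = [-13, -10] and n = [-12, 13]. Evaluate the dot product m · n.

m · n = (-13)·(-12) + (-10)·13 = 156 - 130 = 26

26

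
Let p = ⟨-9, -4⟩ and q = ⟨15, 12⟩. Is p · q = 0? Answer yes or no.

no

p · q = (-9)·15 + (-4)·12 = -135 - 48 = -183
Nonzero, so the vectors are not orthogonal.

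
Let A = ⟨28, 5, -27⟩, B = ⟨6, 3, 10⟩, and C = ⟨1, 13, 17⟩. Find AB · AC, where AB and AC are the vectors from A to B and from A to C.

2206

AB = B − A = (-22, -2, 37)
AC = C − A = (-27, 8, 44)
AB · AC = (-22)·(-27) + (-2)·8 + 37·44 = 594 - 16 + 1628 = 2206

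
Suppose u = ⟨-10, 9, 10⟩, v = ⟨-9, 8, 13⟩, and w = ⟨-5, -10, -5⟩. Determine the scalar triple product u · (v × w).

v × w:
i: 8·(-5) - 13·(-10) = -40 - (-130) = 90
j: 13·(-5) - (-9)·(-5) = -65 - 45 = -110
k: (-9)·(-10) - 8·(-5) = 90 - (-40) = 130
v × w = (90, -110, 130)
u · (v × w) = (-10)·90 + 9·(-110) + 10·130 = -900 - 990 + 1300 = -590

-590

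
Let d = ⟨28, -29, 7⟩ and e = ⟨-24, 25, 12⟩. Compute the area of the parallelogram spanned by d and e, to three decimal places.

i: (-29)·12 - 7·25 = -348 - 175 = -523
j: 7·(-24) - 28·12 = -168 - 336 = -504
k: 28·25 - (-29)·(-24) = 700 - 696 = 4
d × e = (-523, -504, 4)
|d × e| = √((-523)² + (-504)² + 4²) = √527561 ≈ 726.3339

726.334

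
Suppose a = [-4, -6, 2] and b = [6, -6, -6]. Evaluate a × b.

(48, -12, 60)

i: (-6)·(-6) - 2·(-6) = 36 - (-12) = 48
j: 2·6 - (-4)·(-6) = 12 - 24 = -12
k: (-4)·(-6) - (-6)·6 = 24 - (-36) = 60
a × b = (48, -12, 60)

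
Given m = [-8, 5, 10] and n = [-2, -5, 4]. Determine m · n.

m · n = (-8)·(-2) + 5·(-5) + 10·4 = 16 - 25 + 40 = 31

31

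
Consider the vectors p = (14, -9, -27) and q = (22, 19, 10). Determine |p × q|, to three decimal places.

965.909

i: (-9)·10 - (-27)·19 = -90 - (-513) = 423
j: (-27)·22 - 14·10 = -594 - 140 = -734
k: 14·19 - (-9)·22 = 266 - (-198) = 464
p × q = (423, -734, 464)
|p × q| = √(423² + (-734)² + 464²) = √932981 ≈ 965.9094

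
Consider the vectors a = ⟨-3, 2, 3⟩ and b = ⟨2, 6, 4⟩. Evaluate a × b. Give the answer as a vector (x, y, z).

i: 2·4 - 3·6 = 8 - 18 = -10
j: 3·2 - (-3)·4 = 6 - (-12) = 18
k: (-3)·6 - 2·2 = -18 - 4 = -22
a × b = (-10, 18, -22)

(-10, 18, -22)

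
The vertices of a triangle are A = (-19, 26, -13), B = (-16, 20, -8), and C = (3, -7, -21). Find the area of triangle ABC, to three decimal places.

126.900

AB = (3, -6, 5),  AC = (22, -33, -8)
i: (-6)·(-8) - 5·(-33) = 48 - (-165) = 213
j: 5·22 - 3·(-8) = 110 - (-24) = 134
k: 3·(-33) - (-6)·22 = -99 - (-132) = 33
AB × AC = (213, 134, 33)
|AB × AC| = √64414 ≈ 253.7991
area = ½ · 253.7991 ≈ 126.900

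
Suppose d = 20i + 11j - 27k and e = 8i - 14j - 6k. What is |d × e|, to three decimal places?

584.616

i: 11·(-6) - (-27)·(-14) = -66 - 378 = -444
j: (-27)·8 - 20·(-6) = -216 - (-120) = -96
k: 20·(-14) - 11·8 = -280 - 88 = -368
d × e = (-444, -96, -368)
|d × e| = √((-444)² + (-96)² + (-368)²) = √341776 ≈ 584.6161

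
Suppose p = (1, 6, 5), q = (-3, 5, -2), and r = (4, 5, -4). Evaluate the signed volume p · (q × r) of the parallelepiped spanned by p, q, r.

q × r:
i: 5·(-4) - (-2)·5 = -20 - (-10) = -10
j: (-2)·4 - (-3)·(-4) = -8 - 12 = -20
k: (-3)·5 - 5·4 = -15 - 20 = -35
q × r = (-10, -20, -35)
p · (q × r) = 1·(-10) + 6·(-20) + 5·(-35) = -10 - 120 - 175 = -305

-305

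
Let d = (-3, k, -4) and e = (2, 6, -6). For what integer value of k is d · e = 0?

d · e = (-3)·2 + k·6 + (-4)·(-6) = 18 + 6k
Set equal to 0: 6k = -18, so k = -3.

-3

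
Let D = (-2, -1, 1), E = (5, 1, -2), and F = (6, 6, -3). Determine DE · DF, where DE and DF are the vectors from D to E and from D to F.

82

DE = E − D = (7, 2, -3)
DF = F − D = (8, 7, -4)
DE · DF = 7·8 + 2·7 + (-3)·(-4) = 56 + 14 + 12 = 82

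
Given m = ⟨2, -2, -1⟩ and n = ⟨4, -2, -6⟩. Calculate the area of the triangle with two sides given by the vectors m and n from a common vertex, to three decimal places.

6.708

i: (-2)·(-6) - (-1)·(-2) = 12 - 2 = 10
j: (-1)·4 - 2·(-6) = -4 - (-12) = 8
k: 2·(-2) - (-2)·4 = -4 - (-8) = 4
m × n = (10, 8, 4)
|m × n| = √(10² + 8² + 4²) = √180 ≈ 13.4164
area = ½ · 13.4164 ≈ 6.708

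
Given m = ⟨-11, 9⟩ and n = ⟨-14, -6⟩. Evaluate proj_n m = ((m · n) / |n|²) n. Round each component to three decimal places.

(-6.034, -2.586)

m · n = (-11)·(-14) + 9·(-6) = 154 - 54 = 100
|n|² = 196 + 36 = 232
proj_n m = (100/232) · (-14, -6) ≈ (-6.034, -2.586)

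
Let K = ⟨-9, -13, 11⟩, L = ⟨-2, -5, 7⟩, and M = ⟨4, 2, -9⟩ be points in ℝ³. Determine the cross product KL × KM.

(-100, 88, 1)

KL = (7, 8, -4)
KM = (13, 15, -20)
i: 8·(-20) - (-4)·15 = -160 - (-60) = -100
j: (-4)·13 - 7·(-20) = -52 - (-140) = 88
k: 7·15 - 8·13 = 105 - 104 = 1
KL × KM = (-100, 88, 1)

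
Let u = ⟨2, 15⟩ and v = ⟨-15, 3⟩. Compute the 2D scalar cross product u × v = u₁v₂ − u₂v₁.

231

2·3 - 15·(-15) = 6 - (-225) = 231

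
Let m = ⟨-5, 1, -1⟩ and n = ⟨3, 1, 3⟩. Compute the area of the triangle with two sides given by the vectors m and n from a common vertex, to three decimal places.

i: 1·3 - (-1)·1 = 3 - (-1) = 4
j: (-1)·3 - (-5)·3 = -3 - (-15) = 12
k: (-5)·1 - 1·3 = -5 - 3 = -8
m × n = (4, 12, -8)
|m × n| = √(4² + 12² + (-8)²) = √224 ≈ 14.9666
area = ½ · 14.9666 ≈ 7.483

7.483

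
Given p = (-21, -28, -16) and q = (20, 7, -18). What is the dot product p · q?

-328

p · q = (-21)·20 + (-28)·7 + (-16)·(-18) = -420 - 196 + 288 = -328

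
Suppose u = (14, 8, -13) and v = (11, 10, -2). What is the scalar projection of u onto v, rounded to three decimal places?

17.333

u · v = 14·11 + 8·10 + (-13)·(-2) = 154 + 80 + 26 = 260
|v| = √(121 + 100 + 4) = √225 ≈ 15.0000
comp_v u = 260 / √225 ≈ 17.333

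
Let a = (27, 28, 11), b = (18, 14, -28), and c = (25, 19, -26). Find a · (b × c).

b × c:
i: 14·(-26) - (-28)·19 = -364 - (-532) = 168
j: (-28)·25 - 18·(-26) = -700 - (-468) = -232
k: 18·19 - 14·25 = 342 - 350 = -8
b × c = (168, -232, -8)
a · (b × c) = 27·168 + 28·(-232) + 11·(-8) = 4536 - 6496 - 88 = -2048

-2048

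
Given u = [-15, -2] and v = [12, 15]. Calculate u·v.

-210

u · v = (-15)·12 + (-2)·15 = -180 - 30 = -210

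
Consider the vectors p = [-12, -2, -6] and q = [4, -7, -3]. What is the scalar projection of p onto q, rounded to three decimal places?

p · q = (-12)·4 + (-2)·(-7) + (-6)·(-3) = -48 + 14 + 18 = -16
|q| = √(16 + 49 + 9) = √74 ≈ 8.6023
comp_q p = -16 / √74 ≈ -1.860

-1.860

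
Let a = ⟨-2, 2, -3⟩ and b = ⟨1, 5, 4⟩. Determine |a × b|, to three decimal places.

26.420

i: 2·4 - (-3)·5 = 8 - (-15) = 23
j: (-3)·1 - (-2)·4 = -3 - (-8) = 5
k: (-2)·5 - 2·1 = -10 - 2 = -12
a × b = (23, 5, -12)
|a × b| = √(23² + 5² + (-12)²) = √698 ≈ 26.4197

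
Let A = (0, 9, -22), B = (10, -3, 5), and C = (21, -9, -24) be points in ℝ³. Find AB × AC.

(510, 587, 72)

AB = (10, -12, 27)
AC = (21, -18, -2)
i: (-12)·(-2) - 27·(-18) = 24 - (-486) = 510
j: 27·21 - 10·(-2) = 567 - (-20) = 587
k: 10·(-18) - (-12)·21 = -180 - (-252) = 72
AB × AC = (510, 587, 72)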